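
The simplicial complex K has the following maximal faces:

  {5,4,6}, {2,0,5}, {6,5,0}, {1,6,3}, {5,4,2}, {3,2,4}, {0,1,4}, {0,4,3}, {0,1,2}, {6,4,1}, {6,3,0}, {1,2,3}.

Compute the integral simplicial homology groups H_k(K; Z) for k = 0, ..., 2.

K has 7 vertices, 18 edges, 12 triangles.
rank ∂_0 = 0, rank ∂_1 = 6 ⇒ b_0 = 7 − 0 − 6 = 1; all invariant factors of ∂_1 are 1 so no torsion. So H_0 = Z.
rank ∂_1 = 6, rank ∂_2 = 12 ⇒ b_1 = 18 − 6 − 12 = 0; ∂_2 has invariant factor(s) [2] giving torsion. So H_1 = Z/2.
rank ∂_2 = 12, rank ∂_3 = 0 ⇒ b_2 = 12 − 12 − 0 = 0. So H_2 = 0.

H_0 ≅ Z,  H_1 ≅ Z/2,  H_2 = 0.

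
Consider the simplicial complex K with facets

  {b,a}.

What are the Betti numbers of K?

Order the vertices as a < b. Listing each simplex with vertices in this order, K has dimension 1 with simplices:

  0-simplices (2): a, b
  1-simplices (1): ab

giving chain groups C_0 ≅ Z^2, C_1 ≅ Z^1.

∂_1: C_1 → C_0 sends each edge [p,q] (with p < q) to q − p. For instance
  ∂ab = b − a.
The 2×1 boundary matrix has rank 1 and Smith normal form diag(1).

Now H_k = ker ∂_k / im ∂_{k+1}, so:

  H_0: rank C_0 − rank ∂_1 = 2 − 1 = 1, and the invariant factors of ∂_1 are all 1, so H_0 = Z.
  H_1: rank ker ∂_1 − rank ∂_2 = (1 − 1) − 0 = 0, and there is no ∂_2, so H_1 = 0.

As a check, the Euler characteristic is 2 − 1 = 1, which agrees with 1 − 0 = 1.
(K is a triangulation of the 1-simplex.)

Hence the Betti numbers are b_0 = 1, b_1 = 0.

b_0 = 1, b_1 = 0.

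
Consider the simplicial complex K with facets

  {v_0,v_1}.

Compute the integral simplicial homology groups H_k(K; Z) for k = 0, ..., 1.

Take the total order v_0 < v_1 on the vertex set. Then K (dimension 1) consists of the simplices:

  0-simplices (2): [v_0], [v_1]
  1-simplices (1): [v_0,v_1]

Hence C_0 ≅ Z^2, C_1 ≅ Z^1.

∂_1: C_1 → C_0 maps an edge to its endpoints' difference, ∂[p,q] = q − p. For instance
  ∂[v_0,v_1] = [v_1] − [v_0].
The resulting 2×1 matrix has rank 1, and its Smith normal form has invariant factors (1).

From H_k ≅ ker(∂_k) / im(∂_{k+1}) we obtain:

  H_0: rank C_0 − rank ∂_1 = 2 − 1 = 1, and the invariant factors of ∂_1 are all 1, so H_0 = Z.
  H_1: rank ker ∂_1 − rank ∂_2 = (1 − 1) − 0 = 0, and there is no ∂_2, so H_1 = 0.

(K is a triangulation of the 1-simplex.)

H_0 ≅ Z,  H_1 = 0.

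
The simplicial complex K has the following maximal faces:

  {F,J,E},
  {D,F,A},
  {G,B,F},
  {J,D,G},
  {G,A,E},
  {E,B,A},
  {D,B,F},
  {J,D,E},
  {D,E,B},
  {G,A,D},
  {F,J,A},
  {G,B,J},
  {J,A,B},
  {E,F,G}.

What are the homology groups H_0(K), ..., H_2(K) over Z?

K has 7 vertices, 21 edges, 14 triangles.
rank ∂_0 = 0, rank ∂_1 = 6 ⇒ b_0 = 7 − 0 − 6 = 1; all invariant factors of ∂_1 are 1 so no torsion. So H_0 ≅ Z.
rank ∂_1 = 6, rank ∂_2 = 13 ⇒ b_1 = 21 − 6 − 13 = 2; all invariant factors of ∂_2 are 1 so no torsion. So H_1 ≅ Z^2.
rank ∂_2 = 13, rank ∂_3 = 0 ⇒ b_2 = 14 − 13 − 0 = 1. So H_2 ≅ Z.

H_0 ≅ Z,  H_1 ≅ Z^2,  H_2 ≅ Z.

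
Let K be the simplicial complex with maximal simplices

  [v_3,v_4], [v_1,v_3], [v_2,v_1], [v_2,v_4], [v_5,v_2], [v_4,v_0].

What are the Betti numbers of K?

Fix the vertex order v_0 < v_1 < v_2 < v_3 < v_4 < v_5 and write every simplex with vertices in increasing order. Then dim K = 1 and the simplices of K are:

  0-simplices (6): [v_0], [v_1], [v_2], [v_3], [v_4], [v_5]
  1-simplices (6): [v_0,v_4], [v_1,v_2], [v_1,v_3], [v_2,v_4], [v_2,v_5], [v_3,v_4]

so the chain groups are C_0 ≅ Z^6, C_1 ≅ Z^6.

Boundary ∂_1: C_1 → C_0 is given by ∂[p,q] = [q] − [p]. For instance
  ∂[v_1,v_3] = [v_3] − [v_1].
The resulting 6×6 matrix has rank 5, and its Smith normal form has invariant factors (1,1,1,1,1).

Now H_k = ker ∂_k / im ∂_{k+1}, so:

  H_0: rank C_0 − rank ∂_1 = 6 − 5 = 1, and the invariant factors of ∂_1 are all 1, so H_0 ≅ Z.
  H_1: rank ker ∂_1 − rank ∂_2 = (6 − 5) − 0 = 1, and there is no ∂_2, so H_1 ≅ Z.

Hence the Betti numbers are b_0 = 1, b_1 = 1.

b_0 = 1, b_1 = 1.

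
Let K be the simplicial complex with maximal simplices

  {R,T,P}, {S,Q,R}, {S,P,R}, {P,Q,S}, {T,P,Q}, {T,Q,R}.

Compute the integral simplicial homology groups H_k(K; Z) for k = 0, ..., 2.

H_0 ≅ Z,  H_1 = 0,  H_2 ≅ Z.

We work with the vertex ordering P < Q < R < S < T. The simplices of K, each written with vertices in increasing order, are:

  0-simplices (5): P, Q, R, S, T
  1-simplices (9): PQ, PR, PS, PT, QR, QS, QT, RS, RT
  2-simplices (6): PQS, PQT, PRS, PRT, QRS, QRT

giving chain groups C_0 ≅ Z^5, C_1 ≅ Z^9, C_2 ≅ Z^6.

∂_1: C_1 → C_0 maps an edge to its endpoints' difference, ∂[p,q] = q − p. For instance
  ∂QT = T − Q.
The resulting 5×9 matrix has rank 4, and its Smith normal form has invariant factors (1,1,1,1).

Boundary ∂_2: C_2 → C_1 maps a triangle to the signed sum of its edges. For instance
  ∂PRT = RT − PT + PR,
  ∂PQS = QS − PS + PQ.
The 9×6 boundary matrix has rank 5 and Smith normal form diag(1,1,1,1,1).

Reading off H_k = ker ∂_k / im ∂_{k+1}:

  H_0: rank C_0 − rank ∂_1 = 5 − 4 = 1, and the invariant factors of ∂_1 are all 1, so H_0 ≅ Z.
  H_1: rank ker ∂_1 − rank ∂_2 = (9 − 4) − 5 = 0, and the invariant factors of ∂_2 are all 1, so H_1 ≅ 0.
  H_2: rank ker ∂_2 − rank ∂_3 = (6 − 5) − 0 = 1, and there is no ∂_3, so H_2 ≅ Z.

(K is a triangulation of the 2-sphere S^2.)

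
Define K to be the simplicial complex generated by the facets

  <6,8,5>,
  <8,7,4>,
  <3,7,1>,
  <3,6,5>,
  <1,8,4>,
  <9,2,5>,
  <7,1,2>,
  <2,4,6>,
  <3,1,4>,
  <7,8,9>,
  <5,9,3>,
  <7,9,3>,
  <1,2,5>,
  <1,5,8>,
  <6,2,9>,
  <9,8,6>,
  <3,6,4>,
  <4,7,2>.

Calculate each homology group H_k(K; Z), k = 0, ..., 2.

H_0 = Z,  H_1 = Z ⊕ Z/2Z,  H_2 = 0.

Order the vertices as 1 < 2 < 3 < 4 < 5 < 6 < 7 < 8 < 9. Listing each simplex with vertices in this order, K has dimension 2 with simplices:

  0-simplices (9): [1], [2], [3], [4], [5], [6], [7], [8], [9]
  1-simplices (27): (27 of them)
  2-simplices (18): [1,2,5], [1,2,7], [1,3,4], [1,3,7], [1,4,8], [1,5,8], [2,4,6], [2,4,7], [2,5,9], [2,6,9], [3,4,6], [3,5,6], [3,5,9], [3,7,9], [4,7,8], [5,6,8], [6,8,9], [7,8,9]

Hence C_0 ≅ Z^9, C_1 ≅ Z^27, C_2 ≅ Z^18.

Boundary ∂_1: C_1 → C_0 sends each edge [p,q] (with p < q) to q − p. For instance
  ∂[2,6] = [6] − [2].
The resulting 9×27 matrix has rank 8, and its Smith normal form has invariant factors (1,1,1,1,1,1,1,1).

The boundary map ∂_2: C_2 → C_1 sends each 2-simplex [p,q,r] to [q,r] − [p,r] + [p,q]. For instance
  ∂[3,5,6] = [5,6] − [3,6] + [3,5],
  ∂[2,4,6] = [4,6] − [2,6] + [2,4].
As a 27×18 matrix over Z this has rank 18, with invariant factors (1,1,1,1,1,1,1,1,1,1,1,1,1,1,1,1,1,2).

Now H_k = ker ∂_k / im ∂_{k+1}, so:

  H_0: rank C_0 − rank ∂_1 = 9 − 8 = 1, and the invariant factors of ∂_1 are all 1, so H_0 ≅ Z.
  H_1: rank ker ∂_1 − rank ∂_2 = (27 − 8) − 18 = 1, and ∂_2 has invariant factor 2 > 1, so H_1 ≅ Z ⊕ Z/2Z.
  H_2: rank ker ∂_2 − rank ∂_3 = (18 − 18) − 0 = 0, and there is no ∂_3, so H_2 ≅ 0.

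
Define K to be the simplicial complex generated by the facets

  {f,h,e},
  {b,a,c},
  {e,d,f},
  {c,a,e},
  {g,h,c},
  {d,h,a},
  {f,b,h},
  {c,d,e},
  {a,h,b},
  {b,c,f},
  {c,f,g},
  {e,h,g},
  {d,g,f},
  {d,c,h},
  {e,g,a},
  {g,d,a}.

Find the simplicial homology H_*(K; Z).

H_0 = Z,  H_1 = Z^2,  H_2 = Z.

We work with the vertex ordering a < b < c < d < e < f < g < h. The simplices of K, each written with vertices in increasing order, are:

  0-simplices (8): a, b, c, d, e, f, g, h
  1-simplices (24): ab, ac, ad, ae, ag, ah, bc, bf, bh, cd, ce, cf, cg, ch, de, df, dg, dh, ef, eg, eh, fg, fh, gh
  2-simplices (16): abc, abh, ace, adg, adh, aeg, bcf, bfh, cde, cdh, cfg, cgh, def, dfg, efh, egh

so the chain groups are C_0 ≅ Z^8, C_1 ≅ Z^24, C_2 ≅ Z^16.

The boundary map ∂_1: C_1 → C_0 sends each edge [p,q] (with p < q) to q − p. For instance
  ∂ch = h − c.
The resulting 8×24 matrix has rank 7, and its Smith normal form has invariant factors (1,1,1,1,1,1,1).

The boundary map ∂_2: C_2 → C_1 sends each 2-simplex [p,q,r] to [q,r] − [p,r] + [p,q]. For instance
  ∂adh = dh − ah + ad,
  ∂cfg = fg − cg + cf.
The 24×16 boundary matrix has rank 15 and Smith normal form diag(1,1,1,1,1,1,1,1,1,1,1,1,1,1,1).

Now H_k = ker ∂_k / im ∂_{k+1}, so:

  H_0: rank C_0 − rank ∂_1 = 8 − 7 = 1, and the invariant factors of ∂_1 are all 1, so H_0 ≅ Z.
  H_1: rank ker ∂_1 − rank ∂_2 = (24 − 7) − 15 = 2, and the invariant factors of ∂_2 are all 1, so H_1 ≅ Z^2.
  H_2: rank ker ∂_2 − rank ∂_3 = (16 − 15) − 0 = 1, and there is no ∂_3, so H_2 ≅ Z.

(K is a triangulation of the torus T^2.)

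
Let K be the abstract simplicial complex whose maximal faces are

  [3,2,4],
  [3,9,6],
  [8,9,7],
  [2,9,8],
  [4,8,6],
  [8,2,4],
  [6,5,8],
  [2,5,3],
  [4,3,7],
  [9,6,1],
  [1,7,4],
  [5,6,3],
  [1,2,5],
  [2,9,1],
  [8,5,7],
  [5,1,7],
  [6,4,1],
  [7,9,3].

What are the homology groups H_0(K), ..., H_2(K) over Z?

K has 9 vertices, 27 edges, 18 triangles.
rank ∂_0 = 0, rank ∂_1 = 8 ⇒ b_0 = 9 − 0 − 8 = 1; all invariant factors of ∂_1 are 1 so no torsion. So H_0 = Z.
rank ∂_1 = 8, rank ∂_2 = 17 ⇒ b_1 = 27 − 8 − 17 = 2; all invariant factors of ∂_2 are 1 so no torsion. So H_1 = Z^2.
rank ∂_2 = 17, rank ∂_3 = 0 ⇒ b_2 = 18 − 17 − 0 = 1. So H_2 = Z.

H_0 = Z,  H_1 = Z^2,  H_2 = Z.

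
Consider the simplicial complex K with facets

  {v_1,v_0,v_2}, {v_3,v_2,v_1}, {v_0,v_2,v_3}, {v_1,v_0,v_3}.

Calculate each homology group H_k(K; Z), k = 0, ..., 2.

Order the vertices as v_0 < v_1 < v_2 < v_3. Listing each simplex with vertices in this order, K has dimension 2 with simplices:

  0-simplices (4): [v_0], [v_1], [v_2], [v_3]
  1-simplices (6): [v_0,v_1], [v_0,v_2], [v_0,v_3], [v_1,v_2], [v_1,v_3], [v_2,v_3]
  2-simplices (4): [v_0,v_1,v_2], [v_0,v_1,v_3], [v_0,v_2,v_3], [v_1,v_2,v_3]

giving chain groups C_0 ≅ Z^4, C_1 ≅ Z^6, C_2 ≅ Z^4.

The boundary map ∂_1: C_1 → C_0 maps an edge to its endpoints' difference, ∂[p,q] = q − p. For instance
  ∂[v_0,v_2] = [v_2] − [v_0].
The resulting 4×6 matrix has rank 3, and its Smith normal form has invariant factors (1,1,1).

∂_2: C_2 → C_1 acts by ∂[p,q,r] = [q,r] − [p,r] + [p,q]. For instance
  ∂[v_0,v_2,v_3] = [v_2,v_3] − [v_0,v_3] + [v_0,v_2],
  ∂[v_1,v_2,v_3] = [v_2,v_3] − [v_1,v_3] + [v_1,v_2].
The 6×4 boundary matrix has rank 3 and Smith normal form diag(1,1,1).

Now H_k = ker ∂_k / im ∂_{k+1}, so:

  H_0: rank C_0 − rank ∂_1 = 4 − 3 = 1, and the invariant factors of ∂_1 are all 1, so H_0 = Z.
  H_1: rank ker ∂_1 − rank ∂_2 = (6 − 3) − 3 = 0, and the invariant factors of ∂_2 are all 1, so H_1 = 0.
  H_2: rank ker ∂_2 − rank ∂_3 = (4 − 3) − 0 = 1, and there is no ∂_3, so H_2 = Z.

As a check, the Euler characteristic is 4 − 6 + 4 = 2, which agrees with 1 − 0 + 1 = 2.

H_0 = Z,  H_1 = 0,  H_2 = Z.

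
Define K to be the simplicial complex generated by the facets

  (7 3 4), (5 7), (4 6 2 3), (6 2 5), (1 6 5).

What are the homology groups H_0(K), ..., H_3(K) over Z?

H_0 = Z,  H_1 = Z,  H_2 = 0,  H_3 = 0.

Order the vertices as 1 < 2 < 3 < 4 < 5 < 6 < 7. Listing each simplex with vertices in this order, K has dimension 3 with simplices:

  0-simplices (7): [1], [2], [3], [4], [5], [6], [7]
  1-simplices (13): [1,5], [1,6], [2,3], [2,4], [2,5], [2,6], [3,4], [3,6], [3,7], [4,6], [4,7], [5,6], [5,7]
  2-simplices (7): [1,5,6], [2,3,4], [2,3,6], [2,4,6], [2,5,6], [3,4,6], [3,4,7]
  3-simplices (1): [2,3,4,6]

giving chain groups C_0 ≅ Z^7, C_1 ≅ Z^13, C_2 ≅ Z^7, C_3 ≅ Z^1.

∂_1: C_1 → C_0 sends each edge [p,q] (with p < q) to q − p.
This gives a 7×13 integer matrix of rank 6; reducing to Smith normal form yields diagonal entries (1,1,1,1,1,1).

Boundary ∂_2: C_2 → C_1 acts by ∂[p,q,r] = [q,r] − [p,r] + [p,q]. For instance
  ∂[1,5,6] = [5,6] − [1,6] + [1,5],
  ∂[2,3,6] = [3,6] − [2,6] + [2,3].
The 13×7 boundary matrix has rank 6 and Smith normal form diag(1,1,1,1,1,1).

Boundary ∂_3: C_3 → C_2 sends each 3-simplex σ to the alternating sum Σ_i (−1)^i (σ with its i-th vertex removed). For instance
  ∂[2,3,4,6] = [3,4,6] − [2,4,6] + [2,3,6] − [2,3,4].
As a 7×1 matrix over Z this has rank 1, with invariant factors (1).

Reading off H_k = ker ∂_k / im ∂_{k+1}:

  H_0: rank C_0 − rank ∂_1 = 7 − 6 = 1, and the invariant factors of ∂_1 are all 1, so H_0 = Z.
  H_1: rank ker ∂_1 − rank ∂_2 = (13 − 6) − 6 = 1, and the invariant factors of ∂_2 are all 1, so H_1 = Z.
  H_2: rank ker ∂_2 − rank ∂_3 = (7 − 6) − 1 = 0, and the invariant factors of ∂_3 are all 1, so H_2 = 0.
  H_3: rank ker ∂_3 − rank ∂_4 = (1 − 1) − 0 = 0, and there is no ∂_4, so H_3 = 0.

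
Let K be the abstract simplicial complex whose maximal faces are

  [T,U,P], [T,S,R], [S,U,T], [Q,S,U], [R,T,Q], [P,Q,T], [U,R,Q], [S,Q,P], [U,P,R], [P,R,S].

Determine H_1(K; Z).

We work with the vertex ordering P < Q < R < S < T < U. The simplices of K, each written with vertices in increasing order, are:

  0-simplices (6): P, Q, R, S, T, U
  1-simplices (15): PQ, PR, PS, PT, PU, QR, QS, QT, QU, RS, RT, RU, ST, SU, TU
  2-simplices (10): PQS, PQT, PRS, PRU, PTU, QRT, QRU, QSU, RST, STU

Hence C_0 ≅ Z^6, C_1 ≅ Z^15, C_2 ≅ Z^10.

The boundary map ∂_1: C_1 → C_0 is given by ∂[p,q] = [q] − [p]. For instance
  ∂PR = R − P.
The resulting 6×15 matrix has rank 5, and its Smith normal form has invariant factors (1,1,1,1,1).

The boundary map ∂_2: C_2 → C_1 acts by ∂[p,q,r] = [q,r] − [p,r] + [p,q]. For instance
  ∂PRS = RS − PS + PR,
  ∂PTU = TU − PU + PT.
As a 15×10 matrix over Z this has rank 10, with invariant factors (1,1,1,1,1,1,1,1,1,2).

Reading off H_k = ker ∂_k / im ∂_{k+1}:

  H_1: rank ker ∂_1 − rank ∂_2 = (15 − 5) − 10 = 0, and ∂_2 has invariant factor 2 > 1, so H_1 ≅ Z/2.

(K is a triangulation of the real projective plane RP^2.)

H_1 ≅ Z/2.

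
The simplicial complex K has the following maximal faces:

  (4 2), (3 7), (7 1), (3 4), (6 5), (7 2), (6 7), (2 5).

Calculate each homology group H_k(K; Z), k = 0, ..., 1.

Fix the vertex order 1 < 2 < 3 < 4 < 5 < 6 < 7 and write every simplex with vertices in increasing order. Then dim K = 1 and the simplices of K are:

  0-simplices (7): [1], [2], [3], [4], [5], [6], [7]
  1-simplices (8): [1,7], [2,4], [2,5], [2,7], [3,4], [3,7], [5,6], [6,7]

so the chain groups are C_0 ≅ Z^7, C_1 ≅ Z^8.

Boundary ∂_1: C_1 → C_0 sends each edge [p,q] (with p < q) to q − p. For instance
  ∂[3,4] = [4] − [3].
The 7×8 boundary matrix has rank 6 and Smith normal form diag(1,1,1,1,1,1).

Reading off H_k = ker ∂_k / im ∂_{k+1}:

  H_0: rank C_0 − rank ∂_1 = 7 − 6 = 1, and the invariant factors of ∂_1 are all 1, so H_0 ≅ Z.
  H_1: rank ker ∂_1 − rank ∂_2 = (8 − 6) − 0 = 2, and there is no ∂_2, so H_1 ≅ Z^2.

H_0 ≅ Z,  H_1 ≅ Z^2.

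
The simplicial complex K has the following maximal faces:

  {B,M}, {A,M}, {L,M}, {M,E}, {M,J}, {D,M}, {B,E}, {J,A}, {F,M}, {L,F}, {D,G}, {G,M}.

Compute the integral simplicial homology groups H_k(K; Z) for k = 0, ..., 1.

H_0 = Z,  H_1 = Z^4.

We work with the vertex ordering A < B < D < E < F < G < J < L < M. The simplices of K, each written with vertices in increasing order, are:

  0-simplices (9): A, B, D, E, F, G, J, L, M
  1-simplices (12): AJ, AM, BE, BM, DG, DM, EM, FL, FM, GM, JM, LM

Hence C_0 ≅ Z^9, C_1 ≅ Z^12.

∂_1: C_1 → C_0 is given by ∂[p,q] = [q] − [p]. For instance
  ∂JM = M − J.
The resulting 9×12 matrix has rank 8, and its Smith normal form has invariant factors (1,1,1,1,1,1,1,1).

Reading off H_k = ker ∂_k / im ∂_{k+1}:

  H_0: rank C_0 − rank ∂_1 = 9 − 8 = 1, and the invariant factors of ∂_1 are all 1, so H_0 = Z.
  H_1: rank ker ∂_1 − rank ∂_2 = (12 − 8) − 0 = 4, and there is no ∂_2, so H_1 = Z^4.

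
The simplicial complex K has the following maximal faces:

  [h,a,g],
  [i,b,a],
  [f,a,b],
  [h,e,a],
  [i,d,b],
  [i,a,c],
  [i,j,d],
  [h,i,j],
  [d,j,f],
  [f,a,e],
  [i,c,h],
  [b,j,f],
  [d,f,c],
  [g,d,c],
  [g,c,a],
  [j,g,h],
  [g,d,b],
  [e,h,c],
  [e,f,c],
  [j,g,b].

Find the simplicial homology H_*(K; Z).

Fix the vertex order a < b < c < d < e < f < g < h < i < j and write every simplex with vertices in increasing order. Then dim K = 2 and the simplices of K are:

  0-simplices (10): a, b, c, d, e, f, g, h, i, j
  1-simplices (30): ab, ac, ae, af, ag, ah, ai, bd, bf, bg, bi, bj, cd, ce, cf, cg, ch, ci, df, dg, di, dj, ef, eh, fj, gh, gj, hi, hj, ij
  2-simplices (20): abf, abi, acg, aci, aef, aeh, agh, bdg, bdi, bfj, bgj, cdf, cdg, cef, ceh, chi, dfj, dij, ghj, hij

so the chain groups are C_0 ≅ Z^10, C_1 ≅ Z^30, C_2 ≅ Z^20.

Boundary ∂_1: C_1 → C_0 maps an edge to its endpoints' difference, ∂[p,q] = q − p. For instance
  ∂di = i − d.
This gives a 10×30 integer matrix of rank 9; reducing to Smith normal form yields diagonal entries (1,1,1,1,1,1,1,1,1).

The boundary map ∂_2: C_2 → C_1 acts by ∂[p,q,r] = [q,r] − [p,r] + [p,q]. For instance
  ∂dfj = fj − dj + df,
  ∂aeh = eh − ah + ae.
This gives a 30×20 integer matrix of rank 20; reducing to Smith normal form yields diagonal entries (1,1,1,1,1,1,1,1,1,1,1,1,1,1,1,1,1,1,1,2).

From H_k ≅ ker(∂_k) / im(∂_{k+1}) we obtain:

  H_0: rank C_0 − rank ∂_1 = 10 − 9 = 1, and the invariant factors of ∂_1 are all 1, so H_0 = Z.
  H_1: rank ker ∂_1 − rank ∂_2 = (30 − 9) − 20 = 1, and ∂_2 has invariant factor 2 > 1, so H_1 = Z ⊕ Z/2.
  H_2: rank ker ∂_2 − rank ∂_3 = (20 − 20) − 0 = 0, and there is no ∂_3, so H_2 = 0.

H_0 ≅ Z,  H_1 ≅ Z ⊕ Z/2,  H_2 = 0.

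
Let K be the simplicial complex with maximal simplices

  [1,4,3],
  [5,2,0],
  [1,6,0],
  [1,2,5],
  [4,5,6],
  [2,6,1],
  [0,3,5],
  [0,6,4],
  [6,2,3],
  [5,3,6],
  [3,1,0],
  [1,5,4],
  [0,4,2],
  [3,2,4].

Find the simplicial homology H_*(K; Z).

H_0 = Z,  H_1 = Z^2,  H_2 = Z.

Order the vertices as 0 < 1 < 2 < 3 < 4 < 5 < 6. Listing each simplex with vertices in this order, K has dimension 2 with simplices:

  0-simplices (7): [0], [1], [2], [3], [4], [5], [6]
  1-simplices (21): [0,1], [0,2], [0,3], [0,4], [0,5], [0,6], [1,2], [1,3], [1,4], [1,5], [1,6], [2,3], [2,4], [2,5], [2,6], [3,4], [3,5], [3,6], [4,5], [4,6], [5,6]
  2-simplices (14): [0,1,3], [0,1,6], [0,2,4], [0,2,5], [0,3,5], [0,4,6], [1,2,5], [1,2,6], [1,3,4], [1,4,5], [2,3,4], [2,3,6], [3,5,6], [4,5,6]

giving chain groups C_0 ≅ Z^7, C_1 ≅ Z^21, C_2 ≅ Z^14.

∂_1: C_1 → C_0 maps an edge to its endpoints' difference, ∂[p,q] = q − p. For instance
  ∂[0,2] = [2] − [0].
This gives a 7×21 integer matrix of rank 6; reducing to Smith normal form yields diagonal entries (1,1,1,1,1,1).

Boundary ∂_2: C_2 → C_1 sends each 2-simplex [p,q,r] to [q,r] − [p,r] + [p,q]. For instance
  ∂[1,2,5] = [2,5] − [1,5] + [1,2],
  ∂[1,4,5] = [4,5] − [1,5] + [1,4].
The 21×14 boundary matrix has rank 13 and Smith normal form diag(1,1,1,1,1,1,1,1,1,1,1,1,1).

Computing H_k = (kernel of ∂_k) / (image of ∂_{k+1}):

  H_0: rank C_0 − rank ∂_1 = 7 − 6 = 1, and the invariant factors of ∂_1 are all 1, so H_0 = Z.
  H_1: rank ker ∂_1 − rank ∂_2 = (21 − 6) − 13 = 2, and the invariant factors of ∂_2 are all 1, so H_1 = Z^2.
  H_2: rank ker ∂_2 − rank ∂_3 = (14 − 13) − 0 = 1, and there is no ∂_3, so H_2 = Z.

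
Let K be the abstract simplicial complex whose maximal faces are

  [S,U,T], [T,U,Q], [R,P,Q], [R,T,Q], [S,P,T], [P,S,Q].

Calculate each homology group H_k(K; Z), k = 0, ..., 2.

H_0 ≅ Z,  H_1 ≅ Z,  H_2 = 0.

We work with the vertex ordering P < Q < R < S < T < U. The simplices of K, each written with vertices in increasing order, are:

  0-simplices (6): P, Q, R, S, T, U
  1-simplices (12): PQ, PR, PS, PT, QR, QS, QT, QU, RT, ST, SU, TU
  2-simplices (6): PQR, PQS, PST, QRT, QTU, STU

so the chain groups are C_0 ≅ Z^6, C_1 ≅ Z^12, C_2 ≅ Z^6.

The boundary map ∂_1: C_1 → C_0 is given by ∂[p,q] = [q] − [p]. For instance
  ∂QT = T − Q.
This gives a 6×12 integer matrix of rank 5; reducing to Smith normal form yields diagonal entries (1,1,1,1,1).

The boundary map ∂_2: C_2 → C_1 sends each 2-simplex [p,q,r] to [q,r] − [p,r] + [p,q]. For instance
  ∂PQS = QS − PS + PQ,
  ∂QRT = RT − QT + QR.
As a 12×6 matrix over Z this has rank 6, with invariant factors (1,1,1,1,1,1).

From H_k ≅ ker(∂_k) / im(∂_{k+1}) we obtain:

  H_0: rank C_0 − rank ∂_1 = 6 − 5 = 1, and the invariant factors of ∂_1 are all 1, so H_0 ≅ Z.
  H_1: rank ker ∂_1 − rank ∂_2 = (12 − 5) − 6 = 1, and the invariant factors of ∂_2 are all 1, so H_1 ≅ Z.
  H_2: rank ker ∂_2 − rank ∂_3 = (6 − 6) − 0 = 0, and there is no ∂_3, so H_2 ≅ 0.

As a check, the Euler characteristic is 6 − 12 + 6 = 0, which agrees with 1 − 1 + 0 = 0.
(K is a triangulation of the cylinder S^1 x I.)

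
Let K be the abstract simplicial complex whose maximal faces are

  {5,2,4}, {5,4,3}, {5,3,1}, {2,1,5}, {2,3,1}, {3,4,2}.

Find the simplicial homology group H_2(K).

H_2 ≅ Z.

K has 5 vertices, 9 edges, 6 triangles.
rank ∂_2 = 5, rank ∂_3 = 0 ⇒ b_2 = 6 − 5 − 0 = 1. So H_2 ≅ Z.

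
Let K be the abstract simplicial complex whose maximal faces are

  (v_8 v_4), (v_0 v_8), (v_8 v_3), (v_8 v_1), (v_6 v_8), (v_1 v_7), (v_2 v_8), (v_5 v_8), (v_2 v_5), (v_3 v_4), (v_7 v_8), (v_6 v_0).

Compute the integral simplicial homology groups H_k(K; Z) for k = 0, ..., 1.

Fix the vertex order v_0 < v_1 < v_2 < v_3 < v_4 < v_5 < v_6 < v_7 < v_8 and write every simplex with vertices in increasing order. Then dim K = 1 and the simplices of K are:

  0-simplices (9): [v_0], [v_1], [v_2], [v_3], [v_4], [v_5], [v_6], [v_7], [v_8]
  1-simplices (12): [v_0,v_6], [v_0,v_8], [v_1,v_7], [v_1,v_8], [v_2,v_5], [v_2,v_8], [v_3,v_4], [v_3,v_8], [v_4,v_8], [v_5,v_8], [v_6,v_8], [v_7,v_8]

so the chain groups are C_0 ≅ Z^9, C_1 ≅ Z^12.

∂_1: C_1 → C_0 sends each edge [p,q] (with p < q) to q − p. For instance
  ∂[v_6,v_8] = [v_8] − [v_6].
As a 9×12 matrix over Z this has rank 8, with invariant factors (1,1,1,1,1,1,1,1).

From H_k ≅ ker(∂_k) / im(∂_{k+1}) we obtain:

  H_0: rank C_0 − rank ∂_1 = 9 − 8 = 1, and the invariant factors of ∂_1 are all 1, so H_0 = Z.
  H_1: rank ker ∂_1 − rank ∂_2 = (12 − 8) − 0 = 4, and there is no ∂_2, so H_1 = Z^4.

H_0 ≅ Z,  H_1 ≅ Z^4.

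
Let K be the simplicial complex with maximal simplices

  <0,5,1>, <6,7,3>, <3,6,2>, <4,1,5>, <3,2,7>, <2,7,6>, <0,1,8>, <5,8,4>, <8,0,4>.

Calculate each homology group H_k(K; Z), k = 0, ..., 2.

K has 9 vertices, 16 edges, 9 triangles.
rank ∂_0 = 0, rank ∂_1 = 7 ⇒ b_0 = 9 − 0 − 7 = 2; all invariant factors of ∂_1 are 1 so no torsion. So H_0 = Z^2.
rank ∂_1 = 7, rank ∂_2 = 8 ⇒ b_1 = 16 − 7 − 8 = 1; all invariant factors of ∂_2 are 1 so no torsion. So H_1 = Z.
rank ∂_2 = 8, rank ∂_3 = 0 ⇒ b_2 = 9 − 8 − 0 = 1. So H_2 = Z.

H_0 = Z^2,  H_1 = Z,  H_2 = Z.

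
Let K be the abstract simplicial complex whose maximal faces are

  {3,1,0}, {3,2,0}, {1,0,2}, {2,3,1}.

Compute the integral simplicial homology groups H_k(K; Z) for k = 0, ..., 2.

H_0 = Z,  H_1 = 0,  H_2 = Z.

Take the total order 0 < 1 < 2 < 3 on the vertex set. Then K (dimension 2) consists of the simplices:

  0-simplices (4): [0], [1], [2], [3]
  1-simplices (6): [0,1], [0,2], [0,3], [1,2], [1,3], [2,3]
  2-simplices (4): [0,1,2], [0,1,3], [0,2,3], [1,2,3]

so the chain groups are C_0 ≅ Z^4, C_1 ≅ Z^6, C_2 ≅ Z^4.

∂_1: C_1 → C_0 is given by ∂[p,q] = [q] − [p].
As a 4×6 matrix over Z this has rank 3, with invariant factors (1,1,1).

∂_2: C_2 → C_1 maps a triangle to the signed sum of its edges. For instance
  ∂[0,1,2] = [1,2] − [0,2] + [0,1],
  ∂[0,2,3] = [2,3] − [0,3] + [0,2].
This gives a 6×4 integer matrix of rank 3; reducing to Smith normal form yields diagonal entries (1,1,1).

Now H_k = ker ∂_k / im ∂_{k+1}, so:

  H_0: rank C_0 − rank ∂_1 = 4 − 3 = 1, and the invariant factors of ∂_1 are all 1, so H_0 ≅ Z.
  H_1: rank ker ∂_1 − rank ∂_2 = (6 − 3) − 3 = 0, and the invariant factors of ∂_2 are all 1, so H_1 ≅ 0.
  H_2: rank ker ∂_2 − rank ∂_3 = (4 − 3) − 0 = 1, and there is no ∂_3, so H_2 ≅ Z.

(K is a triangulation of the 2-sphere S^2.)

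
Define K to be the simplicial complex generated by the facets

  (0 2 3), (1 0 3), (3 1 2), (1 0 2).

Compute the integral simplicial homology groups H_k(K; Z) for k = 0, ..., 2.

H_0 = Z,  H_1 = 0,  H_2 = Z.

K has 4 vertices, 6 edges, 4 triangles.
rank ∂_0 = 0, rank ∂_1 = 3 ⇒ b_0 = 4 − 0 − 3 = 1; all invariant factors of ∂_1 are 1 so no torsion. So H_0 ≅ Z.
rank ∂_1 = 3, rank ∂_2 = 3 ⇒ b_1 = 6 − 3 − 3 = 0; all invariant factors of ∂_2 are 1 so no torsion. So H_1 ≅ 0.
rank ∂_2 = 3, rank ∂_3 = 0 ⇒ b_2 = 4 − 3 − 0 = 1. So H_2 ≅ Z.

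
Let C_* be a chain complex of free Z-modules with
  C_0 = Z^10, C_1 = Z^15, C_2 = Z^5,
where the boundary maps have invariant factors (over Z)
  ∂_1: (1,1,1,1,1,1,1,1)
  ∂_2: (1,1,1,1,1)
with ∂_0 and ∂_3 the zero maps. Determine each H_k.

H_0 = Z^2,  H_1 = Z^2,  H_2 = 0.

H_0: b_0 = 10 − 0 − 8 = 2; torsion from ∂_1 factors > 1: none. So H_0 = Z^2.
H_1: b_1 = 15 − 8 − 5 = 2; torsion from ∂_2 factors > 1: none. So H_1 = Z^2.
H_2: b_2 = 5 − 5 − 0 = 0; torsion from ∂_3 factors > 1: none. So H_2 = 0.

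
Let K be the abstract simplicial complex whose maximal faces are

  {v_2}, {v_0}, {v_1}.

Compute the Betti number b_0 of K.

K has 3 vertices.
rank ∂_0 = 0, rank ∂_1 = 0 ⇒ b_0 = 3 − 0 − 0 = 3. So H_0 = Z^3.

b_0 = 3.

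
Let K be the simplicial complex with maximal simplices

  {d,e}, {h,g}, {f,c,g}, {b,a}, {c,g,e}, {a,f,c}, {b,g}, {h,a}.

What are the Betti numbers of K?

b_0 = 1, b_1 = 2, b_2 = 0.

We work with the vertex ordering a < b < c < d < e < f < g < h. The simplices of K, each written with vertices in increasing order, are:

  0-simplices (8): a, b, c, d, e, f, g, h
  1-simplices (12): ab, ac, af, ah, bg, ce, cf, cg, de, eg, fg, gh
  2-simplices (3): acf, ceg, cfg

giving chain groups C_0 ≅ Z^8, C_1 ≅ Z^12, C_2 ≅ Z^3.

The boundary map ∂_1: C_1 → C_0 maps an edge to its endpoints' difference, ∂[p,q] = q − p.
The 8×12 boundary matrix has rank 7 and Smith normal form diag(1,1,1,1,1,1,1).

∂_2: C_2 → C_1 sends each 2-simplex [p,q,r] to [q,r] − [p,r] + [p,q]. For instance
  ∂cfg = fg − cg + cf,
  ∂ceg = eg − cg + ce.
The resulting 12×3 matrix has rank 3, and its Smith normal form has invariant factors (1,1,1).

Reading off H_k = ker ∂_k / im ∂_{k+1}:

  H_0: rank C_0 − rank ∂_1 = 8 − 7 = 1, and the invariant factors of ∂_1 are all 1, so H_0 ≅ Z.
  H_1: rank ker ∂_1 − rank ∂_2 = (12 − 7) − 3 = 2, and the invariant factors of ∂_2 are all 1, so H_1 ≅ Z^2.
  H_2: rank ker ∂_2 − rank ∂_3 = (3 − 3) − 0 = 0, and there is no ∂_3, so H_2 ≅ 0.

Hence the Betti numbers are b_0 = 1, b_1 = 2, b_2 = 0.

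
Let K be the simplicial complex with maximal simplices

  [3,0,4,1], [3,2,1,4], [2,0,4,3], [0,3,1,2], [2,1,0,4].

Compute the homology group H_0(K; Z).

Take the total order 0 < 1 < 2 < 3 < 4 on the vertex set. Then K (dimension 3) consists of the simplices:

  0-simplices (5): [0], [1], [2], [3], [4]
  1-simplices (10): [0,1], [0,2], [0,3], [0,4], [1,2], [1,3], [1,4], [2,3], [2,4], [3,4]
  2-simplices (10): [0,1,2], [0,1,3], [0,1,4], [0,2,3], [0,2,4], [0,3,4], [1,2,3], [1,2,4], [1,3,4], [2,3,4]
  3-simplices (5): [0,1,2,3], [0,1,2,4], [0,1,3,4], [0,2,3,4], [1,2,3,4]

giving chain groups C_0 ≅ Z^5, C_1 ≅ Z^10, C_2 ≅ Z^10, C_3 ≅ Z^5.

The boundary map ∂_1: C_1 → C_0 maps an edge to its endpoints' difference, ∂[p,q] = q − p. For instance
  ∂[2,3] = [3] − [2].
As a 5×10 matrix over Z this has rank 4, with invariant factors (1,1,1,1).

Boundary ∂_2: C_2 → C_1 acts by ∂[p,q,r] = [q,r] − [p,r] + [p,q]. For instance
  ∂[0,1,3] = [1,3] − [0,3] + [0,1],
  ∂[1,3,4] = [3,4] − [1,4] + [1,3].
The 10×10 boundary matrix has rank 6 and Smith normal form diag(1,1,1,1,1,1).

∂_3: C_3 → C_2 sends each 3-simplex σ to the alternating sum Σ_i (−1)^i (σ with its i-th vertex removed). For instance
  ∂[0,2,3,4] = [2,3,4] − [0,3,4] + [0,2,4] − [0,2,3],
  ∂[0,1,2,3] = [1,2,3] − [0,2,3] + [0,1,3] − [0,1,2].
As a 10×5 matrix over Z this has rank 4, with invariant factors (1,1,1,1).

Now H_k = ker ∂_k / im ∂_{k+1}, so:

  H_0: rank C_0 − rank ∂_1 = 5 − 4 = 1, and the invariant factors of ∂_1 are all 1, so H_0 ≅ Z.

H_0 = Z.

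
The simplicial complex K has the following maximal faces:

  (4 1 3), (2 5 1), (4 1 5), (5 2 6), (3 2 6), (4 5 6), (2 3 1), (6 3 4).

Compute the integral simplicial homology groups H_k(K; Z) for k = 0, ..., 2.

We work with the vertex ordering 1 < 2 < 3 < 4 < 5 < 6. The simplices of K, each written with vertices in increasing order, are:

  0-simplices (6): [1], [2], [3], [4], [5], [6]
  1-simplices (12): [1,2], [1,3], [1,4], [1,5], [2,3], [2,5], [2,6], [3,4], [3,6], [4,5], [4,6], [5,6]
  2-simplices (8): [1,2,3], [1,2,5], [1,3,4], [1,4,5], [2,3,6], [2,5,6], [3,4,6], [4,5,6]

so the chain groups are C_0 ≅ Z^6, C_1 ≅ Z^12, C_2 ≅ Z^8.

Boundary ∂_1: C_1 → C_0 maps an edge to its endpoints' difference, ∂[p,q] = q − p. For instance
  ∂[2,5] = [5] − [2].
The resulting 6×12 matrix has rank 5, and its Smith normal form has invariant factors (1,1,1,1,1).

The boundary map ∂_2: C_2 → C_1 acts by ∂[p,q,r] = [q,r] − [p,r] + [p,q]. For instance
  ∂[2,5,6] = [5,6] − [2,6] + [2,5],
  ∂[2,3,6] = [3,6] − [2,6] + [2,3].
The resulting 12×8 matrix has rank 7, and its Smith normal form has invariant factors (1,1,1,1,1,1,1).

From H_k ≅ ker(∂_k) / im(∂_{k+1}) we obtain:

  H_0: rank C_0 − rank ∂_1 = 6 − 5 = 1, and the invariant factors of ∂_1 are all 1, so H_0 ≅ Z.
  H_1: rank ker ∂_1 − rank ∂_2 = (12 − 5) − 7 = 0, and the invariant factors of ∂_2 are all 1, so H_1 ≅ 0.
  H_2: rank ker ∂_2 − rank ∂_3 = (8 − 7) − 0 = 1, and there is no ∂_3, so H_2 ≅ Z.

As a check, the Euler characteristic is 6 − 12 + 8 = 2, which agrees with 1 − 0 + 1 = 2.

H_0 = Z,  H_1 = 0,  H_2 = Z.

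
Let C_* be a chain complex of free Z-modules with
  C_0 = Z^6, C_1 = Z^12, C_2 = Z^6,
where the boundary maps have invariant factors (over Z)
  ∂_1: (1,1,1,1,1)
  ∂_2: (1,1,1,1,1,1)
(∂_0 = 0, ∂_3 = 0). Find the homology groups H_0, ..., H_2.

H_0: b_0 = 6 − 0 − 5 = 1; torsion from ∂_1 factors > 1: none. So H_0 = Z.
H_1: b_1 = 12 − 5 − 6 = 1; torsion from ∂_2 factors > 1: none. So H_1 = Z.
H_2: b_2 = 6 − 6 − 0 = 0; torsion from ∂_3 factors > 1: none. So H_2 = 0.

H_0 = Z,  H_1 = Z,  H_2 = 0.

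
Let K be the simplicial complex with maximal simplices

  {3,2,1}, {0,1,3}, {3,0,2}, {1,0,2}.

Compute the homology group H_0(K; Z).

K has 4 vertices, 6 edges, 4 triangles.
rank ∂_0 = 0, rank ∂_1 = 3 ⇒ b_0 = 4 − 0 − 3 = 1; all invariant factors of ∂_1 are 1 so no torsion. So H_0 = Z.

H_0 = Z.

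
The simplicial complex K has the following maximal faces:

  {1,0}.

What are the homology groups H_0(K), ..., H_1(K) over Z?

H_0 ≅ Z,  H_1 = 0.

Order the vertices as 0 < 1. Listing each simplex with vertices in this order, K has dimension 1 with simplices:

  0-simplices (2): [0], [1]
  1-simplices (1): [0,1]

so the chain groups are C_0 ≅ Z^2, C_1 ≅ Z^1.

The boundary map ∂_1: C_1 → C_0 is given by ∂[p,q] = [q] − [p].
The resulting 2×1 matrix has rank 1, and its Smith normal form has invariant factors (1).

From H_k ≅ ker(∂_k) / im(∂_{k+1}) we obtain:

  H_0: rank C_0 − rank ∂_1 = 2 − 1 = 1, and the invariant factors of ∂_1 are all 1, so H_0 = Z.
  H_1: rank ker ∂_1 − rank ∂_2 = (1 − 1) − 0 = 0, and there is no ∂_2, so H_1 = 0.

As a check, the Euler characteristic is 2 − 1 = 1, which agrees with 1 − 0 = 1.
(K is a triangulation of the 1-simplex.)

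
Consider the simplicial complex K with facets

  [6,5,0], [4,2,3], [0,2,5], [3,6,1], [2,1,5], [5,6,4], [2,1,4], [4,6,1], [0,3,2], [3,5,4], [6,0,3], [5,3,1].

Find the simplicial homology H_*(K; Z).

Fix the vertex order 0 < 1 < 2 < 3 < 4 < 5 < 6 and write every simplex with vertices in increasing order. Then dim K = 2 and the simplices of K are:

  0-simplices (7): [0], [1], [2], [3], [4], [5], [6]
  1-simplices (18): [0,2], [0,3], [0,5], [0,6], [1,2], [1,3], [1,4], [1,5], [1,6], [2,3], [2,4], [2,5], [3,4], [3,5], [3,6], [4,5], [4,6], [5,6]
  2-simplices (12): [0,2,3], [0,2,5], [0,3,6], [0,5,6], [1,2,4], [1,2,5], [1,3,5], [1,3,6], [1,4,6], [2,3,4], [3,4,5], [4,5,6]

Hence C_0 ≅ Z^7, C_1 ≅ Z^18, C_2 ≅ Z^12.

Boundary ∂_1: C_1 → C_0 maps an edge to its endpoints' difference, ∂[p,q] = q − p. For instance
  ∂[3,5] = [5] − [3].
The 7×18 boundary matrix has rank 6 and Smith normal form diag(1,1,1,1,1,1).

The boundary map ∂_2: C_2 → C_1 sends each 2-simplex [p,q,r] to [q,r] − [p,r] + [p,q]. For instance
  ∂[2,3,4] = [3,4] − [2,4] + [2,3],
  ∂[1,4,6] = [4,6] − [1,6] + [1,4].
The resulting 18×12 matrix has rank 12, and its Smith normal form has invariant factors (1,1,1,1,1,1,1,1,1,1,1,2).

Computing H_k = (kernel of ∂_k) / (image of ∂_{k+1}):

  H_0: rank C_0 − rank ∂_1 = 7 − 6 = 1, and the invariant factors of ∂_1 are all 1, so H_0 ≅ Z.
  H_1: rank ker ∂_1 − rank ∂_2 = (18 − 6) − 12 = 0, and ∂_2 has invariant factor 2 > 1, so H_1 ≅ Z/2.
  H_2: rank ker ∂_2 − rank ∂_3 = (12 − 12) − 0 = 0, and there is no ∂_3, so H_2 ≅ 0.

H_0 ≅ Z,  H_1 ≅ Z/2,  H_2 = 0.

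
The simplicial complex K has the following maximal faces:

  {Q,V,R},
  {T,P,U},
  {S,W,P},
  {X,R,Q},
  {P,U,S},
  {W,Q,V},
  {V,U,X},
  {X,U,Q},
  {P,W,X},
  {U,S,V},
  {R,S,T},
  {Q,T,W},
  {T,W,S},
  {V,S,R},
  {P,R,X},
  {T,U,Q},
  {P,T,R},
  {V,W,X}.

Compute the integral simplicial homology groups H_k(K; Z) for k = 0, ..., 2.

Order the vertices as P < Q < R < S < T < U < V < W < X. Listing each simplex with vertices in this order, K has dimension 2 with simplices:

  0-simplices (9): P, Q, R, S, T, U, V, W, X
  1-simplices (27): PR, PS, PT, PU, PW, PX, QR, QT, QU, QV, QW, QX, RS, RT, RV, RX, ST, SU, SV, SW, TU, TW, UV, UX, VW, VX, WX
  2-simplices (18): PRT, PRX, PSU, PSW, PTU, PWX, QRV, QRX, QTU, QTW, QUX, QVW, RST, RSV, STW, SUV, UVX, VWX

so the chain groups are C_0 ≅ Z^9, C_1 ≅ Z^27, C_2 ≅ Z^18.

∂_1: C_1 → C_0 maps an edge to its endpoints' difference, ∂[p,q] = q − p. For instance
  ∂RV = V − R.
The resulting 9×27 matrix has rank 8, and its Smith normal form has invariant factors (1,1,1,1,1,1,1,1).

The boundary map ∂_2: C_2 → C_1 maps a triangle to the signed sum of its edges. For instance
  ∂STW = TW − SW + ST,
  ∂PRT = RT − PT + PR.
The resulting 27×18 matrix has rank 18, and its Smith normal form has invariant factors (1,1,1,1,1,1,1,1,1,1,1,1,1,1,1,1,1,2).

Computing H_k = (kernel of ∂_k) / (image of ∂_{k+1}):

  H_0: rank C_0 − rank ∂_1 = 9 − 8 = 1, and the invariant factors of ∂_1 are all 1, so H_0 = Z.
  H_1: rank ker ∂_1 − rank ∂_2 = (27 − 8) − 18 = 1, and ∂_2 has invariant factor 2 > 1, so H_1 = Z ⊕ Z/2Z.
  H_2: rank ker ∂_2 − rank ∂_3 = (18 − 18) − 0 = 0, and there is no ∂_3, so H_2 = 0.

H_0 = Z,  H_1 = Z ⊕ Z/2Z,  H_2 = 0.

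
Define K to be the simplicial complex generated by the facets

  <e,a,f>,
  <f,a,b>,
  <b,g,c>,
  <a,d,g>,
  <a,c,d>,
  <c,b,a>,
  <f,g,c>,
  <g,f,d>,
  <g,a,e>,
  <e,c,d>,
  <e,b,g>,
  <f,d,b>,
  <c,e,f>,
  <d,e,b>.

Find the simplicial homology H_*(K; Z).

H_0 ≅ Z,  H_1 ≅ Z^2,  H_2 ≅ Z.

Take the total order a < b < c < d < e < f < g on the vertex set. Then K (dimension 2) consists of the simplices:

  0-simplices (7): a, b, c, d, e, f, g
  1-simplices (21): ab, ac, ad, ae, af, ag, bc, bd, be, bf, bg, cd, ce, cf, cg, de, df, dg, ef, eg, fg
  2-simplices (14): abc, abf, acd, adg, aef, aeg, bcg, bde, bdf, beg, cde, cef, cfg, dfg

Hence C_0 ≅ Z^7, C_1 ≅ Z^21, C_2 ≅ Z^14.

The boundary map ∂_1: C_1 → C_0 sends each edge [p,q] (with p < q) to q − p. For instance
  ∂ac = c − a.
As a 7×21 matrix over Z this has rank 6, with invariant factors (1,1,1,1,1,1).

The boundary map ∂_2: C_2 → C_1 sends each 2-simplex [p,q,r] to [q,r] − [p,r] + [p,q]. For instance
  ∂cde = de − ce + cd,
  ∂aeg = eg − ag + ae.
The resulting 21×14 matrix has rank 13, and its Smith normal form has invariant factors (1,1,1,1,1,1,1,1,1,1,1,1,1).

Reading off H_k = ker ∂_k / im ∂_{k+1}:

  H_0: rank C_0 − rank ∂_1 = 7 − 6 = 1, and the invariant factors of ∂_1 are all 1, so H_0 = Z.
  H_1: rank ker ∂_1 − rank ∂_2 = (21 − 6) − 13 = 2, and the invariant factors of ∂_2 are all 1, so H_1 = Z^2.
  H_2: rank ker ∂_2 − rank ∂_3 = (14 − 13) − 0 = 1, and there is no ∂_3, so H_2 = Z.

As a check, the Euler characteristic is 7 − 21 + 14 = 0, which agrees with 1 − 2 + 1 = 0.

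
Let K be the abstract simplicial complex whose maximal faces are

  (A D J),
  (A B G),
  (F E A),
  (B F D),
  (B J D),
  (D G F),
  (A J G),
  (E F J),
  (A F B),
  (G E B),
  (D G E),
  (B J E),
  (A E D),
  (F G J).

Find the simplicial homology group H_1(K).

H_1 = Z^2.

Order the vertices as A < B < D < E < F < G < J. Listing each simplex with vertices in this order, K has dimension 2 with simplices:

  0-simplices (7): A, B, D, E, F, G, J
  1-simplices (21): AB, AD, AE, AF, AG, AJ, BD, BE, BF, BG, BJ, DE, DF, DG, DJ, EF, EG, EJ, FG, FJ, GJ
  2-simplices (14): ABF, ABG, ADE, ADJ, AEF, AGJ, BDF, BDJ, BEG, BEJ, DEG, DFG, EFJ, FGJ

Hence C_0 ≅ Z^7, C_1 ≅ Z^21, C_2 ≅ Z^14.

The boundary map ∂_1: C_1 → C_0 maps an edge to its endpoints' difference, ∂[p,q] = q − p. For instance
  ∂AB = B − A.
The 7×21 boundary matrix has rank 6 and Smith normal form diag(1,1,1,1,1,1).

The boundary map ∂_2: C_2 → C_1 sends each 2-simplex [p,q,r] to [q,r] − [p,r] + [p,q]. For instance
  ∂DEG = EG − DG + DE,
  ∂BDJ = DJ − BJ + BD.
As a 21×14 matrix over Z this has rank 13, with invariant factors (1,1,1,1,1,1,1,1,1,1,1,1,1).

Computing H_k = (kernel of ∂_k) / (image of ∂_{k+1}):

  H_1: rank ker ∂_1 − rank ∂_2 = (21 − 6) − 13 = 2, and the invariant factors of ∂_2 are all 1, so H_1 ≅ Z^2.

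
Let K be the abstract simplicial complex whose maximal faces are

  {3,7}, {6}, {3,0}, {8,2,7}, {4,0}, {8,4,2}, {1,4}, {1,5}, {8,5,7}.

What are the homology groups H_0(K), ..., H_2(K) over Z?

We work with the vertex ordering 0 < 1 < 2 < 3 < 4 < 5 < 6 < 7 < 8. The simplices of K, each written with vertices in increasing order, are:

  0-simplices (9): [0], [1], [2], [3], [4], [5], [6], [7], [8]
  1-simplices (12): [0,3], [0,4], [1,4], [1,5], [2,4], [2,7], [2,8], [3,7], [4,8], [5,7], [5,8], [7,8]
  2-simplices (3): [2,4,8], [2,7,8], [5,7,8]

giving chain groups C_0 ≅ Z^9, C_1 ≅ Z^12, C_2 ≅ Z^3.

∂_1: C_1 → C_0 maps an edge to its endpoints' difference, ∂[p,q] = q − p.
This gives a 9×12 integer matrix of rank 7; reducing to Smith normal form yields diagonal entries (1,1,1,1,1,1,1).

Boundary ∂_2: C_2 → C_1 sends each 2-simplex [p,q,r] to [q,r] − [p,r] + [p,q]. For instance
  ∂[2,4,8] = [4,8] − [2,8] + [2,4],
  ∂[5,7,8] = [7,8] − [5,8] + [5,7].
As a 12×3 matrix over Z this has rank 3, with invariant factors (1,1,1).

Reading off H_k = ker ∂_k / im ∂_{k+1}:

  H_0: rank C_0 − rank ∂_1 = 9 − 7 = 2, and the invariant factors of ∂_1 are all 1, so H_0 = Z^2.
  H_1: rank ker ∂_1 − rank ∂_2 = (12 − 7) − 3 = 2, and the invariant factors of ∂_2 are all 1, so H_1 = Z^2.
  H_2: rank ker ∂_2 − rank ∂_3 = (3 − 3) − 0 = 0, and there is no ∂_3, so H_2 = 0.

H_0 ≅ Z^2,  H_1 ≅ Z^2,  H_2 = 0.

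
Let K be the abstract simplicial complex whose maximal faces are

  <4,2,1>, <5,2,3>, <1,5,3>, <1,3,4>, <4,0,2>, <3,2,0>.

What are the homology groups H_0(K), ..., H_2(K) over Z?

H_0 = Z,  H_1 = Z,  H_2 = 0.

Fix the vertex order 0 < 1 < 2 < 3 < 4 < 5 and write every simplex with vertices in increasing order. Then dim K = 2 and the simplices of K are:

  0-simplices (6): [0], [1], [2], [3], [4], [5]
  1-simplices (12): [0,2], [0,3], [0,4], [1,2], [1,3], [1,4], [1,5], [2,3], [2,4], [2,5], [3,4], [3,5]
  2-simplices (6): [0,2,3], [0,2,4], [1,2,4], [1,3,4], [1,3,5], [2,3,5]

giving chain groups C_0 ≅ Z^6, C_1 ≅ Z^12, C_2 ≅ Z^6.

∂_1: C_1 → C_0 maps an edge to its endpoints' difference, ∂[p,q] = q − p.
The resulting 6×12 matrix has rank 5, and its Smith normal form has invariant factors (1,1,1,1,1).

The boundary map ∂_2: C_2 → C_1 maps a triangle to the signed sum of its edges. For instance
  ∂[1,2,4] = [2,4] − [1,4] + [1,2],
  ∂[0,2,3] = [2,3] − [0,3] + [0,2].
This gives a 12×6 integer matrix of rank 6; reducing to Smith normal form yields diagonal entries (1,1,1,1,1,1).

Reading off H_k = ker ∂_k / im ∂_{k+1}:

  H_0: rank C_0 − rank ∂_1 = 6 − 5 = 1, and the invariant factors of ∂_1 are all 1, so H_0 = Z.
  H_1: rank ker ∂_1 − rank ∂_2 = (12 − 5) − 6 = 1, and the invariant factors of ∂_2 are all 1, so H_1 = Z.
  H_2: rank ker ∂_2 − rank ∂_3 = (6 − 6) − 0 = 0, and there is no ∂_3, so H_2 = 0.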